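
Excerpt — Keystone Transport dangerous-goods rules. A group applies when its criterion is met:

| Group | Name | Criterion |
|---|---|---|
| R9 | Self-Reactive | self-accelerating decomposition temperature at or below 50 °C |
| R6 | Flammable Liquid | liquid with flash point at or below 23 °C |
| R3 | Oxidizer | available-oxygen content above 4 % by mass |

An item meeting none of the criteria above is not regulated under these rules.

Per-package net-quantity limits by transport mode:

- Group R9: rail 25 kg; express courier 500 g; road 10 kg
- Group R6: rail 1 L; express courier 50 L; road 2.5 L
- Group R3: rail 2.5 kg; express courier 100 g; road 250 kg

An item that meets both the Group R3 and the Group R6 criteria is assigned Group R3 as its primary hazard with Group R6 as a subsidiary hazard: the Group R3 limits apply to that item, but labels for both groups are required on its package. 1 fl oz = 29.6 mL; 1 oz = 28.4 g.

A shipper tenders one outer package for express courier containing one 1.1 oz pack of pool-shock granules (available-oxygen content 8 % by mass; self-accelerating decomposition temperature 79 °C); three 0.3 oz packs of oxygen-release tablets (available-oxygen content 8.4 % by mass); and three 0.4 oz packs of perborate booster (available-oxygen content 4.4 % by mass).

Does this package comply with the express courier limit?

Yes

With available-oxygen content 8 % by mass (> 4 % by mass), the pool-shock granules fall in Group R3.
Available-oxygen content 8.4 % by mass meets the Group R3 criterion (Oxidizer), so the oxygen-release tablets are Group R3.
The perborate booster has available-oxygen content 4.4 % by mass, which is > 4 % by mass, so it is Group R3 (Oxidizer).
Total Group R3: (one 1.1 oz pack = 31.24 g) + (three 0.3 oz packs = 25.56 g) + (three 0.4 oz packs = 34.08 g) = 90.88 g.
90.88 g ≤ 100 g (express courier limit, Group R3) — within limit.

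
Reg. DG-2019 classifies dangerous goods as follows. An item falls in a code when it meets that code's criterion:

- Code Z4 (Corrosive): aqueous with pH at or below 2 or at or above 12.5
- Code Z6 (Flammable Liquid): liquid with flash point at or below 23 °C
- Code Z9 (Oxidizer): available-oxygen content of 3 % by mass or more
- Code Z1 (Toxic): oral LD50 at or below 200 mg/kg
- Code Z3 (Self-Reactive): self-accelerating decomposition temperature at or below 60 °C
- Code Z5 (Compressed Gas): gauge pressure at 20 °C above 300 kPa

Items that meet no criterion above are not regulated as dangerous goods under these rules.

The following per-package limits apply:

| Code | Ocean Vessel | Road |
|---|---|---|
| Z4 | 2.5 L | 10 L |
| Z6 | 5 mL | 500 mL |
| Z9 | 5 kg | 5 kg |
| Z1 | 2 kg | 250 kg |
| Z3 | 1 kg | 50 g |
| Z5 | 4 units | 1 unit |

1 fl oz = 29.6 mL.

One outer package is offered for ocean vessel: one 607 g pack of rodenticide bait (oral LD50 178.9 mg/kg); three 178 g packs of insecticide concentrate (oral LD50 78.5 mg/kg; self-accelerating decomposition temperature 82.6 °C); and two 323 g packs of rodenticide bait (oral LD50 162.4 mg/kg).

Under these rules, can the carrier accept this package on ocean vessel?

Yes

The rodenticide bait has oral LD50 178.9 mg/kg, which is ≤ 200 mg/kg, so it is Code Z1 (Toxic).
Insecticide concentrate: oral LD50 78.5 mg/kg ≤ 200 mg/kg → Code Z1 (Toxic).
The rodenticide bait has oral LD50 162.4 mg/kg, which is ≤ 200 mg/kg, so it is Code Z1 (Toxic).
Code Z1 net quantity: 607 g + (three 178 g packs = 534 g) + (two 323 g packs = 646 g) = 1.787 kg.
1.787 kg ≤ 2 kg (ocean vessel limit, Code Z1) — within limit.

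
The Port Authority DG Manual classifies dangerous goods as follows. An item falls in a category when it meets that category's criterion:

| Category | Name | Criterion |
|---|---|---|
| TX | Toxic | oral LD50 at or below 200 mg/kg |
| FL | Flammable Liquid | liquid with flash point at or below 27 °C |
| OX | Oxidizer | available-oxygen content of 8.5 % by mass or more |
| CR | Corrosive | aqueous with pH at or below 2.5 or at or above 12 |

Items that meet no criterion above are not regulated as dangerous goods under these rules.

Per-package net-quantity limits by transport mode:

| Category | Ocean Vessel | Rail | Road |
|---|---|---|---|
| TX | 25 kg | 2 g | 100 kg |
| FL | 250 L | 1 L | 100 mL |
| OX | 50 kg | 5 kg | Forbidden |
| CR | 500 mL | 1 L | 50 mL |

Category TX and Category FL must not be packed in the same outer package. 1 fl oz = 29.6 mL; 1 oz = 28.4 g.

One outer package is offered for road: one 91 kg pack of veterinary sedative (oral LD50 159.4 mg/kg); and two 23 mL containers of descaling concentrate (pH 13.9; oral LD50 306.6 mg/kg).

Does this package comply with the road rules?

Yes

With oral LD50 159.4 mg/kg (≤ 200 mg/kg), the veterinary sedative falls in Category TX.
Descaling concentrate: pH 13.9 ≥ 12 → Category CR (Corrosive).
Category TX quantity: 91 kg.
91 kg ≤ 100 kg (road limit, Category TX) — within limit.
Category CR quantity: two 23 mL containers = 46 mL.
That is within the Category CR road limit of 50 mL.
The segregation rule (Category TX with Category FL) does not apply to Category TX with Category CR.
Every hazard category is within its road limit and no segregation rule is violated.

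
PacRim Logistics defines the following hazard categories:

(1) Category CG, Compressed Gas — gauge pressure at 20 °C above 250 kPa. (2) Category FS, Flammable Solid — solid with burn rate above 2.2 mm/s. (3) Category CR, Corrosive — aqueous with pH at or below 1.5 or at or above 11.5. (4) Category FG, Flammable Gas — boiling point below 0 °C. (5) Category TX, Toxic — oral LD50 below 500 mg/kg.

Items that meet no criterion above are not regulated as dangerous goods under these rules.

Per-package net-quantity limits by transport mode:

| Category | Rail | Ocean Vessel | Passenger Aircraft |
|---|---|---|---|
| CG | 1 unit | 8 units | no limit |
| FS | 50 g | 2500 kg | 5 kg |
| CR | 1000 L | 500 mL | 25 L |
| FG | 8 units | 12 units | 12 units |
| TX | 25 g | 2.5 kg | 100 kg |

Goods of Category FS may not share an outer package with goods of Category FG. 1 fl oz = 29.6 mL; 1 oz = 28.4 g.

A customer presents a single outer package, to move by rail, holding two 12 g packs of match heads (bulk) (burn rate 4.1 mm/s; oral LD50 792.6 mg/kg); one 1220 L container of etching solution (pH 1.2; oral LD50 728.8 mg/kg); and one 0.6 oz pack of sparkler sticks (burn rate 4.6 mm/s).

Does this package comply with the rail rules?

No

With burn rate 4.1 mm/s (> 2.2 mm/s), the match heads (bulk) fall in Category FS.
With pH 1.2 (≤ 1.5), the etching solution falls in Category CR.
Sparkler sticks: burn rate 4.6 mm/s > 2.2 mm/s → Category FS (Flammable Solid).
Category FS net quantity: (two 12 g packs = 24 g) + (one 0.6 oz pack = 17.04 g) = 41.04 g.
41.04 g ≤ 50 g (rail limit, Category FS) — within limit.
Category CR quantity: 1220 L.
That exceeds the Category CR rail limit of 1000 L.
The segregation rule (Category FS with Category FG) does not apply to Category FS with Category CR.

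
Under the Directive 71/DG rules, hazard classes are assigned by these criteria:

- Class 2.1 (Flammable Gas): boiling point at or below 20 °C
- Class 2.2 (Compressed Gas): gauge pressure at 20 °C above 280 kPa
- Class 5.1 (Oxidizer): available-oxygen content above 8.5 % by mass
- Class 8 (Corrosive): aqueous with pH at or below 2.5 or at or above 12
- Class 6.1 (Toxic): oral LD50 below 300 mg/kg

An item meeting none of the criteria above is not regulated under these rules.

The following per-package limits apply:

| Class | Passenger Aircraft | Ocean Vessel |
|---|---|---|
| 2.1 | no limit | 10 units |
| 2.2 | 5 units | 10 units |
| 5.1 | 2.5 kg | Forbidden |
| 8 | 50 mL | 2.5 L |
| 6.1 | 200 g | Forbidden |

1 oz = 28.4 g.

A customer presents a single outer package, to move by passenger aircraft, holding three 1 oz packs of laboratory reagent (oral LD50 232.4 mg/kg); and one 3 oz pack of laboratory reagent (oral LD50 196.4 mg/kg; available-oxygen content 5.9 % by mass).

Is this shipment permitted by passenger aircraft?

Yes

The laboratory reagent has oral LD50 232.4 mg/kg, which is < 300 mg/kg, so it is Class 6.1 (Toxic).
With oral LD50 196.4 mg/kg (< 300 mg/kg), the laboratory reagent falls in Class 6.1.
Total Class 6.1: (three 1 oz packs = 85.2 g) + (one 3 oz pack = 85.2 g) = 170.4 g.
170.4 g is within the passenger aircraft limit of 200 g for Class 6.1.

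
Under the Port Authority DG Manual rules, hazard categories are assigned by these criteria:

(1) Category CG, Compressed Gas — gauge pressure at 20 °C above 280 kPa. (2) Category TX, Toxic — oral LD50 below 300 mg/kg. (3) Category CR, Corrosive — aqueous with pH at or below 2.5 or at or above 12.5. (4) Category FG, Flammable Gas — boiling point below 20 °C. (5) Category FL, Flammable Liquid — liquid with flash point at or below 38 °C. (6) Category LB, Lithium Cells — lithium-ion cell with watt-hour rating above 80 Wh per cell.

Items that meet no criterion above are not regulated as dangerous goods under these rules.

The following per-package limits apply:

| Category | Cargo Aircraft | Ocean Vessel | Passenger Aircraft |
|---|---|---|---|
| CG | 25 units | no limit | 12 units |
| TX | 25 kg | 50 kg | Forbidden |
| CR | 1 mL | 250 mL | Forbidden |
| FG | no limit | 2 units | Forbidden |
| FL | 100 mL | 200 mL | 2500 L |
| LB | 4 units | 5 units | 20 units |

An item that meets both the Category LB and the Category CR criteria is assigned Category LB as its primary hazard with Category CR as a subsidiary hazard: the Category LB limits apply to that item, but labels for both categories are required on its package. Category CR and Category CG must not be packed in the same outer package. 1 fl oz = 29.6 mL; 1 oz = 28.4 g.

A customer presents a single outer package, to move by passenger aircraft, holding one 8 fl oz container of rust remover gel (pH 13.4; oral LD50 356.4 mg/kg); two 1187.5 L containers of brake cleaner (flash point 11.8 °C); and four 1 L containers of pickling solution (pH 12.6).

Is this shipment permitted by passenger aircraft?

The rust remover gel has pH 13.4, which is ≥ 12.5, so it is Category CR (Corrosive).
The brake cleaner has flash point 11.8 °C, which is ≤ 38 °C, so it is Category FL (Flammable Liquid).
With pH 12.6 (≥ 12.5), the pickling solution falls in Category CR.
Total Category CR: (one 8 fl oz container = 236.8 mL) + (four 1 L containers = 4 L) = 4236.8 mL.
Category CR is Forbidden by passenger aircraft.
Category FL quantity: two 1187.5 L containers = 2375 L.
2375 L is within the passenger aircraft limit of 2500 L for Category FL.
The segregation rule (Category CR with Category CG) does not apply to Category CR with Category FL.

No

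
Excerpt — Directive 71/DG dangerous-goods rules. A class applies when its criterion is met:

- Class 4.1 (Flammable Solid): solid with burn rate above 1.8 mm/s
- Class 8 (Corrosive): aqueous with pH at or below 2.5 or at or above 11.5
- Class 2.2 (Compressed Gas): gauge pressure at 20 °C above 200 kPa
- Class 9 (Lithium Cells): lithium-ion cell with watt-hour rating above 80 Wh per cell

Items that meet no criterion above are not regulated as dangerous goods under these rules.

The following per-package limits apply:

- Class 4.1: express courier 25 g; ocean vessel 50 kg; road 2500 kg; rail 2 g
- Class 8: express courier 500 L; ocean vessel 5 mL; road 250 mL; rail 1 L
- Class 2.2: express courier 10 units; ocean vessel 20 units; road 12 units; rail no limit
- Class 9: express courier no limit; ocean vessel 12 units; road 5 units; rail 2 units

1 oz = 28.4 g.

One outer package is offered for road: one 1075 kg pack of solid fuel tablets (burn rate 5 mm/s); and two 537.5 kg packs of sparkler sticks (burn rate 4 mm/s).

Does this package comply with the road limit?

With burn rate 5 mm/s (> 1.8 mm/s), the solid fuel tablets fall in Class 4.1.
Sparkler sticks: burn rate 4 mm/s > 1.8 mm/s → Class 4.1 (Flammable Solid).
Total Class 4.1: 1075 kg + (two 537.5 kg packs = 1075 kg) = 2150 kg.
2150 kg ≤ 2500 kg (road limit, Class 4.1) — within limit.

Yes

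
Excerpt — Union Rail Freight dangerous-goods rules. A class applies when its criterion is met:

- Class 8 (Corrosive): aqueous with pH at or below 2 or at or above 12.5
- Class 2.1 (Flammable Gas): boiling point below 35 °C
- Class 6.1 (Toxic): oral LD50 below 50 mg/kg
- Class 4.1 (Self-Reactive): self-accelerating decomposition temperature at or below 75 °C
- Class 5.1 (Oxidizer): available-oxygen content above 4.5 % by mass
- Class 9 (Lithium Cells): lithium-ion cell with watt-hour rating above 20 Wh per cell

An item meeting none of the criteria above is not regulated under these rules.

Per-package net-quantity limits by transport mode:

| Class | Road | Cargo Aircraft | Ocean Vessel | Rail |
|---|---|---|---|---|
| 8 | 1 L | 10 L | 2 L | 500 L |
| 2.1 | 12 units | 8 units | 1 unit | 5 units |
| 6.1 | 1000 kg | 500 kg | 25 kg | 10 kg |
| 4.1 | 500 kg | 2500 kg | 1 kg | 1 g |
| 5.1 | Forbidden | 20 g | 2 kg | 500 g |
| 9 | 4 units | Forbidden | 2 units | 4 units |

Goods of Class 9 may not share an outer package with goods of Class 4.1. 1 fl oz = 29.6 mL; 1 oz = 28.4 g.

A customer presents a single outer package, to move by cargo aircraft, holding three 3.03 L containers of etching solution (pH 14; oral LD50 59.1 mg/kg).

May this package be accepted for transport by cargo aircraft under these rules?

Yes

pH 14 meets the Class 8 criterion (Corrosive), so the etching solution is Class 8.
Class 8 quantity: three 3.03 L containers = 9.09 L.
That is within the Class 8 cargo aircraft limit of 10 L.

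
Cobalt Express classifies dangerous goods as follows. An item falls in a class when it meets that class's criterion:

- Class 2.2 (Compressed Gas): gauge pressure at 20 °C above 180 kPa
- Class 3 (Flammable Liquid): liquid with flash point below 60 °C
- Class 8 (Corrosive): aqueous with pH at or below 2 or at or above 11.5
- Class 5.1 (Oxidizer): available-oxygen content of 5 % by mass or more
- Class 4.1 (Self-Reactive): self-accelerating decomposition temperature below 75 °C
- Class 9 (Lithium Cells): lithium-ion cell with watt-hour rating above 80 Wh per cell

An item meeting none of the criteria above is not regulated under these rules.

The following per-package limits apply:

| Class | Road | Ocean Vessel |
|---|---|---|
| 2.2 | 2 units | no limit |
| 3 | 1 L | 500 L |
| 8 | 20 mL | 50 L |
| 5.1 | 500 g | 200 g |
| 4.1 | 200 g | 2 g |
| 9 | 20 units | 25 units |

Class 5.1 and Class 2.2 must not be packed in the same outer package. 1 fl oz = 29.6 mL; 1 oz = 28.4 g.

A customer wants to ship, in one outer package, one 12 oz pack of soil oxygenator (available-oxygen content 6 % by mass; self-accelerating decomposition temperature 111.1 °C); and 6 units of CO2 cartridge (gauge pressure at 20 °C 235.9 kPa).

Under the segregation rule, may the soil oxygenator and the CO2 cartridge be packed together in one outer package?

The soil oxygenator has available-oxygen content 6 % by mass, which is ≥ 5 % by mass, so it is Class 5.1 (Oxidizer).
Gauge pressure at 20 °C 235.9 kPa meets the Class 2.2 criterion (Compressed Gas), so the CO2 cartridge is Class 2.2.
Class 5.1 and Class 2.2 may not share an outer package.

No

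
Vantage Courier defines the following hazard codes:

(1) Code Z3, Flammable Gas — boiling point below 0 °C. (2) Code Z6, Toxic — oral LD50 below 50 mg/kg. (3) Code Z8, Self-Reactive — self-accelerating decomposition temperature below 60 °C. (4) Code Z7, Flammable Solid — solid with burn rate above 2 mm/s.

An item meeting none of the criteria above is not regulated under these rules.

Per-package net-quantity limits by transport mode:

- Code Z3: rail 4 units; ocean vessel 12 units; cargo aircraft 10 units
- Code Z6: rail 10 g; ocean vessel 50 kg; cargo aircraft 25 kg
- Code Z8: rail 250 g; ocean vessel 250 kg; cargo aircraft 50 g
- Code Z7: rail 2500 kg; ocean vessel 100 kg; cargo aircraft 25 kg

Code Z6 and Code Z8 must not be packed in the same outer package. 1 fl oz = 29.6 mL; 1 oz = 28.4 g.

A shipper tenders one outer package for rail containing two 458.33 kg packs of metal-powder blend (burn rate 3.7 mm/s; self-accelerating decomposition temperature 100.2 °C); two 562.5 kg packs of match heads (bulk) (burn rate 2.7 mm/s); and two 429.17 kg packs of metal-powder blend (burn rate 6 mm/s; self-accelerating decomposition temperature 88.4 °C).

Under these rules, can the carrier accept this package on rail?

No

The metal-powder blend has burn rate 3.7 mm/s, which is > 2 mm/s, so it is Code Z7 (Flammable Solid).
With burn rate 2.7 mm/s (> 2 mm/s), the match heads (bulk) fall in Code Z7.
Metal-powder blend: burn rate 6 mm/s > 2 mm/s → Code Z7 (Flammable Solid).
Code Z7 net quantity: (two 458.33 kg packs = 916.66 kg) + (two 562.5 kg packs = 1125 kg) + (two 429.17 kg packs = 858.34 kg) = 2900 kg.
2900 kg exceeds the rail limit of 2500 kg for Code Z7.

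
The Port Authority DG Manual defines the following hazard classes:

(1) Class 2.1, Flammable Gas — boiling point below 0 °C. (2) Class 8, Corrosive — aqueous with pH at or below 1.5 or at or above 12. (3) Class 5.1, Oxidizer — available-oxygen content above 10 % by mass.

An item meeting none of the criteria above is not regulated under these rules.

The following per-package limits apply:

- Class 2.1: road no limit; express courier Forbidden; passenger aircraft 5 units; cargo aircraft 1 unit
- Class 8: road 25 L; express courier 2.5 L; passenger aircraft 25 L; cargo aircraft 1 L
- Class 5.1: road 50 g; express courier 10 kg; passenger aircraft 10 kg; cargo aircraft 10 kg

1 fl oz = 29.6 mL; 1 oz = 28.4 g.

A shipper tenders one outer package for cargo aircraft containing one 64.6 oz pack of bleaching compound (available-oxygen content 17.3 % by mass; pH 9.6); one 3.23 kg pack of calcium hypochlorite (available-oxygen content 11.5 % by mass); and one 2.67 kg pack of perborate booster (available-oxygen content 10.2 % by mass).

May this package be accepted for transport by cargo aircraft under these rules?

With available-oxygen content 17.3 % by mass (> 10 % by mass), the bleaching compound falls in Class 5.1.
The calcium hypochlorite has available-oxygen content 11.5 % by mass, which is > 10 % by mass, so it is Class 5.1 (Oxidizer).
Available-oxygen content 10.2 % by mass meets the Class 5.1 criterion (Oxidizer), so the perborate booster is Class 5.1.
Class 5.1 net quantity: (one 64.6 oz pack = 1834.64 g) + 3.23 kg + 2.67 kg = 7734.64 g.
That is within the Class 5.1 cargo aircraft limit of 10 kg.

Yes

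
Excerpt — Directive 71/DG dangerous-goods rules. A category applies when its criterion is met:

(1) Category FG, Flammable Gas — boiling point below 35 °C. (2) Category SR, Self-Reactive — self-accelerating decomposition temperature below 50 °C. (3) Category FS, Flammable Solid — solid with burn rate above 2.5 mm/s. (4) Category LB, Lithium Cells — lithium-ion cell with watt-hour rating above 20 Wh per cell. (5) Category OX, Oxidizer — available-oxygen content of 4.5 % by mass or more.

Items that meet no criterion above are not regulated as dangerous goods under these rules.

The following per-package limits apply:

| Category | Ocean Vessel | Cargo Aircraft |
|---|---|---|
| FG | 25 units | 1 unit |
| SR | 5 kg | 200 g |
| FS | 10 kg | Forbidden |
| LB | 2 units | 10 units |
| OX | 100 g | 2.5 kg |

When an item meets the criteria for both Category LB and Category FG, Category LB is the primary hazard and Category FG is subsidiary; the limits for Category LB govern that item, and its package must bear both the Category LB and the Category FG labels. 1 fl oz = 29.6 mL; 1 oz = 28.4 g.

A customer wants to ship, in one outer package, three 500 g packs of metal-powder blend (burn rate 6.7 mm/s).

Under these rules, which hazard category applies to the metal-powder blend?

Category FS

Burn rate 6.7 mm/s meets the Category FS criterion (Flammable Solid), so the metal-powder blend is Category FS.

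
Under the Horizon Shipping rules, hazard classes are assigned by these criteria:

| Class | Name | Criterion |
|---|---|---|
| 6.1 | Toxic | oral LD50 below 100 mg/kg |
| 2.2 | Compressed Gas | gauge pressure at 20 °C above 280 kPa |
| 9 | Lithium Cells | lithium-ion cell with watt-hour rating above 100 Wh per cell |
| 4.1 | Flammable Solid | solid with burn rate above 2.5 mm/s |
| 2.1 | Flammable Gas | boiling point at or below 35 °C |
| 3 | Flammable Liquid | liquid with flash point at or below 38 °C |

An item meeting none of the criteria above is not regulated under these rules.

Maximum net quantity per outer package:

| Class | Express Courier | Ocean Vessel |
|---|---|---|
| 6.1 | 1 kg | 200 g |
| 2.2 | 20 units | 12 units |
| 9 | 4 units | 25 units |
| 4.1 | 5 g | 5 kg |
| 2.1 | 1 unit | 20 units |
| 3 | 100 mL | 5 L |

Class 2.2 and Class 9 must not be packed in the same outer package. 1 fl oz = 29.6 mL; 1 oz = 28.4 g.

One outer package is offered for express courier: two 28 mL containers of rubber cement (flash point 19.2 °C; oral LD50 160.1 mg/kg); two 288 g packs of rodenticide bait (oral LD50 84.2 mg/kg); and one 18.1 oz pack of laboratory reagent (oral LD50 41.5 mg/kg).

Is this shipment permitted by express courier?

No

Flash point 19.2 °C meets the Class 3 criterion (Flammable Liquid), so the rubber cement is Class 3.
The rodenticide bait has oral LD50 84.2 mg/kg, which is < 100 mg/kg, so it is Class 6.1 (Toxic).
Laboratory reagent: oral LD50 41.5 mg/kg < 100 mg/kg → Class 6.1 (Toxic).
Class 3 quantity: two 28 mL containers = 56 mL.
56 mL ≤ 100 mL (express courier limit, Class 3) — within limit.
Total Class 6.1: (two 288 g packs = 576 g) + (one 18.1 oz pack = 514.04 g) = 1090.04 g.
1090.04 g exceeds the express courier limit of 1 kg for Class 6.1.
The segregation rule (Class 2.2 with Class 9) does not apply to Class 3 with Class 6.1.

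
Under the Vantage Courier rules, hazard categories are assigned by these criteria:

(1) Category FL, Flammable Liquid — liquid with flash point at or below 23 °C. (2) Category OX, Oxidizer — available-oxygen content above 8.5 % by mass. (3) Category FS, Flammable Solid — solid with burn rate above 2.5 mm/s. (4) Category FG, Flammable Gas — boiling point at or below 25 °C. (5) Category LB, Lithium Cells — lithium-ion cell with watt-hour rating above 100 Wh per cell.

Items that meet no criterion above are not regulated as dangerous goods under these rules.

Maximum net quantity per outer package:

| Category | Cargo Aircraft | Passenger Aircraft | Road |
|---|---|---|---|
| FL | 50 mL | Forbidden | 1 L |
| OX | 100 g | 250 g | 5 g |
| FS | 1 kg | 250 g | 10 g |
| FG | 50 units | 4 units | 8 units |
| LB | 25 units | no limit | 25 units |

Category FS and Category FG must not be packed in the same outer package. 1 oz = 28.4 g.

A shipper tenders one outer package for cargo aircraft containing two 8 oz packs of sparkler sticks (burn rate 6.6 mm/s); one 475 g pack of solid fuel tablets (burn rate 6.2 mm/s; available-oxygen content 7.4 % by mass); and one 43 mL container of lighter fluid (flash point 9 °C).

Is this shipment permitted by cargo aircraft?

Yes

Burn rate 6.6 mm/s meets the Category FS criterion (Flammable Solid), so the sparkler sticks are Category FS.
The solid fuel tablets have burn rate 6.2 mm/s, which is > 2.5 mm/s, so they are Category FS (Flammable Solid).
With flash point 9 °C (≤ 23 °C), the lighter fluid falls in Category FL.
Total Category FS: (two 8 oz packs = 454.4 g) + 475 g = 929.4 g.
929.4 g ≤ 1 kg (cargo aircraft limit, Category FS) — within limit.
Category FL quantity: 43 mL.
43 mL ≤ 50 mL (cargo aircraft limit, Category FL) — within limit.
The segregation rule (Category FS with Category FG) does not apply to Category FS with Category FL.
Every hazard category is within its cargo aircraft limit and no segregation rule is violated.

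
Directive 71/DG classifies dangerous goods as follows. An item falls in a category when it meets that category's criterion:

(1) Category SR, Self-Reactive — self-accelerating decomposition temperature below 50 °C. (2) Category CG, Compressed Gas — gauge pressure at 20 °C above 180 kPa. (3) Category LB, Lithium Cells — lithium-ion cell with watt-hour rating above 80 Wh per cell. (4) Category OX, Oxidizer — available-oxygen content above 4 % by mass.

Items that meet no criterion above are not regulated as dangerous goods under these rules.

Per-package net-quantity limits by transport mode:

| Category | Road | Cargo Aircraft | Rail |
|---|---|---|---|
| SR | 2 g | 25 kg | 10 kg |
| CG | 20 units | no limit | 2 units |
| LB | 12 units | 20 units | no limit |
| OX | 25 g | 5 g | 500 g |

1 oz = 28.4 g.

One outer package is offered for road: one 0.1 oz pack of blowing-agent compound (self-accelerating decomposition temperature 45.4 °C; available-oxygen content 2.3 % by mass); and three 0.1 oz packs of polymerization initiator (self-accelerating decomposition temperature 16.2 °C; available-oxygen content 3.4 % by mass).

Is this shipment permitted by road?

With self-accelerating decomposition temperature 45.4 °C (< 50 °C), the blowing-agent compound falls in Category SR.
With self-accelerating decomposition temperature 16.2 °C (< 50 °C), the polymerization initiator falls in Category SR.
Category SR net quantity: (one 0.1 oz pack = 2.84 g) + (three 0.1 oz packs = 8.52 g) = 11.36 g.
11.36 g > 2 g (road limit, Category SR) — over the limit.

No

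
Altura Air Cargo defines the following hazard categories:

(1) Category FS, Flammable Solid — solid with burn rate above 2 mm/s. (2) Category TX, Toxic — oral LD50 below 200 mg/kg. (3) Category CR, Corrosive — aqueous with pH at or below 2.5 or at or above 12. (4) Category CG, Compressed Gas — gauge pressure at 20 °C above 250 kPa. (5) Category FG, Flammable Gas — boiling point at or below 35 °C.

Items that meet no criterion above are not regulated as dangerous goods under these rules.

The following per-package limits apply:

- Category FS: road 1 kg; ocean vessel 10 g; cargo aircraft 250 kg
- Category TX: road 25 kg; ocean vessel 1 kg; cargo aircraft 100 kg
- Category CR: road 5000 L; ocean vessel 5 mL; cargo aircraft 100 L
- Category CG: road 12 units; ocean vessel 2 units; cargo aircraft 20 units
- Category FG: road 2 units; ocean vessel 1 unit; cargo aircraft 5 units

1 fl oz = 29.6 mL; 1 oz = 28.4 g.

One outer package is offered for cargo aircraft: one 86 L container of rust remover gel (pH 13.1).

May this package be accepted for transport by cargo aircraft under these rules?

Rust remover gel: pH 13.1 ≥ 12 → Category CR (Corrosive).
Category CR quantity: 86 L.
86 L is within the cargo aircraft limit of 100 L for Category CR.

Yes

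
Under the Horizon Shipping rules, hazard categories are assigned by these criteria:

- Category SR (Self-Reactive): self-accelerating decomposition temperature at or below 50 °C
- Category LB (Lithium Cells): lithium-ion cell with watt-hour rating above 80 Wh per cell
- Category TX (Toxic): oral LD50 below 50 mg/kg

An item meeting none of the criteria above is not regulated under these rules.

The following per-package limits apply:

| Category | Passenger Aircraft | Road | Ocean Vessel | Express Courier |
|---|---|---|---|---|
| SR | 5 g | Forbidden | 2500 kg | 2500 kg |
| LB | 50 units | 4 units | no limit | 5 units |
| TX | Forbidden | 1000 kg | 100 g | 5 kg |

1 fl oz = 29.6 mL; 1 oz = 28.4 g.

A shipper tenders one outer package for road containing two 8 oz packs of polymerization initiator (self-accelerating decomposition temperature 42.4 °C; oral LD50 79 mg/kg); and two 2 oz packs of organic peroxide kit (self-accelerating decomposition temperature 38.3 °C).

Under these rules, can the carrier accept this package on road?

No

Self-accelerating decomposition temperature 42.4 °C meets the Category SR criterion (Self-Reactive), so the polymerization initiator is Category SR.
With self-accelerating decomposition temperature 38.3 °C (≤ 50 °C), the organic peroxide kit falls in Category SR.
Total Category SR: (two 8 oz packs = 454.4 g) + (two 2 oz packs = 113.6 g) = 568 g.
Category SR is Forbidden by road.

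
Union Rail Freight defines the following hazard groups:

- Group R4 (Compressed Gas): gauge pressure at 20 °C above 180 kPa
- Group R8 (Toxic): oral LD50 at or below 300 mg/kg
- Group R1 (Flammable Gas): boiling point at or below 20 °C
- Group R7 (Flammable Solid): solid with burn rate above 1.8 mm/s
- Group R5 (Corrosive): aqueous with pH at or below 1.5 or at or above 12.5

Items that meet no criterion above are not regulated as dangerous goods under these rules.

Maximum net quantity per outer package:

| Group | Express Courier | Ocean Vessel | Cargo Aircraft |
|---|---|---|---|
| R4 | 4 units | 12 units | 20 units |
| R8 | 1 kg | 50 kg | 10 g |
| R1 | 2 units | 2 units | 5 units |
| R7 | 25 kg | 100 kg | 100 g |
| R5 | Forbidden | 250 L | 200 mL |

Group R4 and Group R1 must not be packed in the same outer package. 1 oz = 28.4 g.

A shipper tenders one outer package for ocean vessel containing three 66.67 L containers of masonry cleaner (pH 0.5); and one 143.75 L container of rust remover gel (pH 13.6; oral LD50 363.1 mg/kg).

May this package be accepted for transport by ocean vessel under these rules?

No

With pH 0.5 (≤ 1.5), the masonry cleaner falls in Group R5.
With pH 13.6 (≥ 12.5), the rust remover gel falls in Group R5.
Total Group R5: (three 66.67 L containers = 200.01 L) + 143.75 L = 343.76 L.
343.76 L exceeds the ocean vessel limit of 250 L for Group R5.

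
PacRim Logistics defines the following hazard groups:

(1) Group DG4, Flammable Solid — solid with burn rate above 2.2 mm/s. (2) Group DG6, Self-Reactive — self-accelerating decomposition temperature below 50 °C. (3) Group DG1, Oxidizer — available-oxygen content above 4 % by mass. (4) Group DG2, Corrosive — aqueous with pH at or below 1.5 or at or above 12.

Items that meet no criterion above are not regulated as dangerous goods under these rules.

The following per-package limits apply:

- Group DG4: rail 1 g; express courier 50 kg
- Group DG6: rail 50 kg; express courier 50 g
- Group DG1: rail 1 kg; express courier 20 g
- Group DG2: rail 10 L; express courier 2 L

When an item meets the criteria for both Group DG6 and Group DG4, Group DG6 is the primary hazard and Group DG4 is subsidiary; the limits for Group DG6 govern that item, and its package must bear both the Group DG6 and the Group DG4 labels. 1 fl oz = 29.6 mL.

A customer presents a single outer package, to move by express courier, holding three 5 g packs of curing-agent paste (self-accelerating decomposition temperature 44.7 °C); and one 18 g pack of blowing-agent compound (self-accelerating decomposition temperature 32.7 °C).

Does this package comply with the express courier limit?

Curing-agent paste: self-accelerating decomposition temperature 44.7 °C < 50 °C → Group DG6 (Self-Reactive).
Blowing-agent compound: self-accelerating decomposition temperature 32.7 °C < 50 °C → Group DG6 (Self-Reactive).
Group DG6 net quantity: (three 5 g packs = 15 g) + 18 g = 33 g.
33 g is within the express courier limit of 50 g for Group DG6.

Yes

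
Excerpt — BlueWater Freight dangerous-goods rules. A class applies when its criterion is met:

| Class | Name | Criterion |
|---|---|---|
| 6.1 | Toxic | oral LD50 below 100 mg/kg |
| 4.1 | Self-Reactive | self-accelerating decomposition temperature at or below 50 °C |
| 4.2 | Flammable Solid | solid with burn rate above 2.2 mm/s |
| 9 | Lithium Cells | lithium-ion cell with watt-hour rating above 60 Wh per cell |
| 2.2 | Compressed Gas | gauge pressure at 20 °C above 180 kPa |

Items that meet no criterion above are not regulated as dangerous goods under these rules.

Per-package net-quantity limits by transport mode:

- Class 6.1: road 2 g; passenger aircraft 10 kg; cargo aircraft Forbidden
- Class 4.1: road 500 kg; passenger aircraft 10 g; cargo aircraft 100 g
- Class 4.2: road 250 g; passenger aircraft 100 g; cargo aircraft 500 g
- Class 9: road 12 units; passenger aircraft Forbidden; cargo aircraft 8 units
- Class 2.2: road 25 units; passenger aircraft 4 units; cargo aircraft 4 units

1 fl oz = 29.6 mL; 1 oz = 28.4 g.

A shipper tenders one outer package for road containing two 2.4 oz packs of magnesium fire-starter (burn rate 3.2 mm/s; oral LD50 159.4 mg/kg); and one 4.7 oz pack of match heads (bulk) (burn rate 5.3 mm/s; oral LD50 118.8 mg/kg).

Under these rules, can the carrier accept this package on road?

The magnesium fire-starter has burn rate 3.2 mm/s, which is > 2.2 mm/s, so it is Class 4.2 (Flammable Solid).
The match heads (bulk) have burn rate 5.3 mm/s, which is > 2.2 mm/s, so they are Class 4.2 (Flammable Solid).
Total Class 4.2: (two 2.4 oz packs = 136.32 g) + (one 4.7 oz pack = 133.48 g) = 269.8 g.
269.8 g exceeds the road limit of 250 g for Class 4.2.

No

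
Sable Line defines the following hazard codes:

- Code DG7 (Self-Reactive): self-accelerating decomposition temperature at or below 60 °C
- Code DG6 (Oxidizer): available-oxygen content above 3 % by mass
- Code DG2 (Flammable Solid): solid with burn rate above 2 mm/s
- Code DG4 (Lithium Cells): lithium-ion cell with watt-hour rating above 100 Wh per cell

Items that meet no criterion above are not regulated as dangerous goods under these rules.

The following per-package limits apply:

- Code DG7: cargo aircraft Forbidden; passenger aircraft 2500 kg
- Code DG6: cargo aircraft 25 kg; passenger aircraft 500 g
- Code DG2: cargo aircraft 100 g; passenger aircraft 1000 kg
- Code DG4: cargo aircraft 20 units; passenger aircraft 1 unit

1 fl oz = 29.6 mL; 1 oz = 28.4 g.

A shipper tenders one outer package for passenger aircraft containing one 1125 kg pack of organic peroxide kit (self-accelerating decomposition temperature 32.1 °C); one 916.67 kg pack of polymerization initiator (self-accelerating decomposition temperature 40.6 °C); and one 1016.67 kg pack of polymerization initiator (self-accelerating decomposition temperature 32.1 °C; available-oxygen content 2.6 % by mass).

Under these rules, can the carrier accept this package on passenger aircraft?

With self-accelerating decomposition temperature 32.1 °C (≤ 60 °C), the organic peroxide kit falls in Code DG7.
The polymerization initiator has self-accelerating decomposition temperature 40.6 °C, which is ≤ 60 °C, so it is Code DG7 (Self-Reactive).
Polymerization initiator: self-accelerating decomposition temperature 32.1 °C ≤ 60 °C → Code DG7 (Self-Reactive).
Total Code DG7: 1125 kg + 916.67 kg + 1016.67 kg = 3058.34 kg.
3058.34 kg > 2500 kg (passenger aircraft limit, Code DG7) — over the limit.

No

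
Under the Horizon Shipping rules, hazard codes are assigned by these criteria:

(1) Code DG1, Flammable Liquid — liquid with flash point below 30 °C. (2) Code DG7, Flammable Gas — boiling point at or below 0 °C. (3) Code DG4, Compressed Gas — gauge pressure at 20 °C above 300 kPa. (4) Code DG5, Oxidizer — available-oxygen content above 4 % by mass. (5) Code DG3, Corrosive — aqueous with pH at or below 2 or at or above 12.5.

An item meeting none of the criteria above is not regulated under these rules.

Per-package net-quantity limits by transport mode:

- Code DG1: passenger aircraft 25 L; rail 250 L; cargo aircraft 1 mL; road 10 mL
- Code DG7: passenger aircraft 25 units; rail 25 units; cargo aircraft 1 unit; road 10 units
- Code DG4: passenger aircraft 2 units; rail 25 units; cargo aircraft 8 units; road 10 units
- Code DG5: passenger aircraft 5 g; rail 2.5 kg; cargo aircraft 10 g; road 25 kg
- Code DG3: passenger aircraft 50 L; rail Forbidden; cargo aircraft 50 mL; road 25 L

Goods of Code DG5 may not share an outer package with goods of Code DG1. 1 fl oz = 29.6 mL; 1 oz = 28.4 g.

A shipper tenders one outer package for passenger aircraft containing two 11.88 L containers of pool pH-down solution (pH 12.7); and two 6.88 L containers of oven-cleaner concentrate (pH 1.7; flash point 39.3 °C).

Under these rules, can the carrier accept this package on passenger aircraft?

Yes

With pH 12.7 (≥ 12.5), the pool pH-down solution falls in Code DG3.
The oven-cleaner concentrate has pH 1.7, which is ≤ 2, so it is Code DG3 (Corrosive).
Code DG3 net quantity: (two 11.88 L containers = 23.76 L) + (two 6.88 L containers = 13.76 L) = 37.52 L.
37.52 L is within the passenger aircraft limit of 50 L for Code DG3.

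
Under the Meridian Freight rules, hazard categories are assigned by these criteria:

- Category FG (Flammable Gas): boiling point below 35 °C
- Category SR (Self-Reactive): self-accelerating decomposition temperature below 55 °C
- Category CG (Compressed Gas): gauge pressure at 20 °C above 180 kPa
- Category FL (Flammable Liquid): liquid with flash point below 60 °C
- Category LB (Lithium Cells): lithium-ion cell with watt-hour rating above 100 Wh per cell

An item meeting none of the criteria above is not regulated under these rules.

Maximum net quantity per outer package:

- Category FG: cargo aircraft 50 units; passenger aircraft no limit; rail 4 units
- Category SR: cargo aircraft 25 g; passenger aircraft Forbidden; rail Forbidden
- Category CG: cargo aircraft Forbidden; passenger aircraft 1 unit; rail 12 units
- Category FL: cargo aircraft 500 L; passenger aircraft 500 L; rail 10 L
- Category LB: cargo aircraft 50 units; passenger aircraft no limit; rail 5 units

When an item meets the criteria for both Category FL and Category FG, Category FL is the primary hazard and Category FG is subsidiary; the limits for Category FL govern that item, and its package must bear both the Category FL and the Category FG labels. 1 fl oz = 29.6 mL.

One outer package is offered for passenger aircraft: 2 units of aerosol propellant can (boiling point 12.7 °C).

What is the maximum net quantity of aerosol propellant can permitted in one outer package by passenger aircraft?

Boiling point 12.7 °C meets the Category FG criterion (Flammable Gas), so the aerosol propellant can is Category FG.
The passenger aircraft limit for Category FG is no limit.

no limit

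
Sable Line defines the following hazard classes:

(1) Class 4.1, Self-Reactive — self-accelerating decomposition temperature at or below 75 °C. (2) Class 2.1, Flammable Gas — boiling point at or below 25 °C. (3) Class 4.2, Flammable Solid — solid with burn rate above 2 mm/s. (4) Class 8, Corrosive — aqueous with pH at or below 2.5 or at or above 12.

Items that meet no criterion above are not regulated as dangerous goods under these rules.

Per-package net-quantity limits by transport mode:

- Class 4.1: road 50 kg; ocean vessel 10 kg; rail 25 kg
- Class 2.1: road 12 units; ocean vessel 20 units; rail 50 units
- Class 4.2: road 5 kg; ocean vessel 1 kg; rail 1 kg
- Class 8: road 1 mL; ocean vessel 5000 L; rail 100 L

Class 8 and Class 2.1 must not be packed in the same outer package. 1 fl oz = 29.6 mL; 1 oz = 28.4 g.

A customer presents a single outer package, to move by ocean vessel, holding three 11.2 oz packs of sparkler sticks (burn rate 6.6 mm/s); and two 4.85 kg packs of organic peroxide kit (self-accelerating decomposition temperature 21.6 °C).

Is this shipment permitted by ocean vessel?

Yes

With burn rate 6.6 mm/s (> 2 mm/s), the sparkler sticks fall in Class 4.2.
With self-accelerating decomposition temperature 21.6 °C (≤ 75 °C), the organic peroxide kit falls in Class 4.1.
Class 4.2 quantity: three 11.2 oz packs = 954.24 g.
954.24 g ≤ 1 kg (ocean vessel limit, Class 4.2) — within limit.
Class 4.1 quantity: two 4.85 kg packs = 9.7 kg.
9.7 kg is within the ocean vessel limit of 10 kg for Class 4.1.
The segregation rule (Class 8 with Class 2.1) does not apply to Class 4.2 with Class 4.1.
Every hazard class is within its ocean vessel limit and no segregation rule is violated.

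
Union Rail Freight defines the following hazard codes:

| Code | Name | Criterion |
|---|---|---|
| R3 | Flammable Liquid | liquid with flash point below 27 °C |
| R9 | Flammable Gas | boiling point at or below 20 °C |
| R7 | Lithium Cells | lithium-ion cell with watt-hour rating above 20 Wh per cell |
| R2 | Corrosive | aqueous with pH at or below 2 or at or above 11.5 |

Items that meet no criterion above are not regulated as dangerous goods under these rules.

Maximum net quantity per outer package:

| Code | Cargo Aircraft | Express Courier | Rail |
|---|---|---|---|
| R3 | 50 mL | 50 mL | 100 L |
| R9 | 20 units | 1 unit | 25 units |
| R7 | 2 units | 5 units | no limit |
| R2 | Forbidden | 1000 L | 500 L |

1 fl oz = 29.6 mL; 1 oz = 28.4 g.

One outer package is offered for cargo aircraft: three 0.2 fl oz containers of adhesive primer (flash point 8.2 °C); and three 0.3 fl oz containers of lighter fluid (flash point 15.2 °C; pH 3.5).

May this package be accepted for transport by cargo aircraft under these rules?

Yes

Flash point 8.2 °C meets the Code R3 criterion (Flammable Liquid), so the adhesive primer is Code R3.
Flash point 15.2 °C meets the Code R3 criterion (Flammable Liquid), so the lighter fluid is Code R3.
Code R3 net quantity: (three 0.2 fl oz containers = 17.76 mL) + (three 0.3 fl oz containers = 26.64 mL) = 44.4 mL.
That is within the Code R3 cargo aircraft limit of 50 mL.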